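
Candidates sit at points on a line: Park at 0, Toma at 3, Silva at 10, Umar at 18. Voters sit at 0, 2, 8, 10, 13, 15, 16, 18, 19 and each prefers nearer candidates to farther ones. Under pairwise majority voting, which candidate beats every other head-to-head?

Silva

With single-peaked preferences on a line, the Condorcet winner is the candidate closest to the median voter.
The median voter (position 13) is closest to Silva at 10.
Check: Silva vs Toma — voters closer to Silva: 7 of 9.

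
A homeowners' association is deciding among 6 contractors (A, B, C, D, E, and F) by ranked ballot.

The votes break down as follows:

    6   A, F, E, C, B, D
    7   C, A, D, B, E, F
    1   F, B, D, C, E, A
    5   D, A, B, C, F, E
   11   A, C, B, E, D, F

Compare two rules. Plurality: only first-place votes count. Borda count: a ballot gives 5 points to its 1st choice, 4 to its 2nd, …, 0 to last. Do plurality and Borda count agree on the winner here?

Plurality first-place counts: A 17, B 0, C 7, D 5, E 0, F 1 → A.
Borda totals: A 133, B 72, C 103, D 60, E 48, F 34 → A.
The two rules agree on A.

Yes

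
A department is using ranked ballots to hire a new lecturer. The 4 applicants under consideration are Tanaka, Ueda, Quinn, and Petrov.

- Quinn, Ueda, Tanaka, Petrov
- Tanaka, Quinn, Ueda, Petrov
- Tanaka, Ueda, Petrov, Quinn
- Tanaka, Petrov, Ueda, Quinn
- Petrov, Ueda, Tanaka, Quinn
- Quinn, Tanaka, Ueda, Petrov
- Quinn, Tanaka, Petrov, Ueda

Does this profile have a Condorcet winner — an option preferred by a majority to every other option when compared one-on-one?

Head-to-head results (7 voters total):
Tanaka vs Ueda: Tanaka wins 5–2.
Tanaka vs Quinn: Tanaka wins 4–3.
Tanaka vs Petrov: Tanaka wins 6–1.
Ueda vs Quinn: Quinn wins 4–3.
Ueda vs Petrov: Ueda wins 4–3.
Quinn vs Petrov: Quinn wins 4–3.
Tanaka beats each rival — Ueda (5–2), Quinn (4–3), Petrov (6–1) — so Tanaka is the Condorcet winner.

Yes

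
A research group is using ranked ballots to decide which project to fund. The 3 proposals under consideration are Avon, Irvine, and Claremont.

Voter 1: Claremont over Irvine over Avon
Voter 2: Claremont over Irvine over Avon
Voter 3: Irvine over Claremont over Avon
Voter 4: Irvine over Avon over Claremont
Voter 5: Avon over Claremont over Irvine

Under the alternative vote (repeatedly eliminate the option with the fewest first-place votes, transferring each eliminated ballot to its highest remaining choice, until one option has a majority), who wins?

Claremont

Round 1: Irvine 2, Claremont 2, Avon 1. Avon has the fewest and is eliminated.
Round 2: Claremont 3, Irvine 2. Claremont has a majority.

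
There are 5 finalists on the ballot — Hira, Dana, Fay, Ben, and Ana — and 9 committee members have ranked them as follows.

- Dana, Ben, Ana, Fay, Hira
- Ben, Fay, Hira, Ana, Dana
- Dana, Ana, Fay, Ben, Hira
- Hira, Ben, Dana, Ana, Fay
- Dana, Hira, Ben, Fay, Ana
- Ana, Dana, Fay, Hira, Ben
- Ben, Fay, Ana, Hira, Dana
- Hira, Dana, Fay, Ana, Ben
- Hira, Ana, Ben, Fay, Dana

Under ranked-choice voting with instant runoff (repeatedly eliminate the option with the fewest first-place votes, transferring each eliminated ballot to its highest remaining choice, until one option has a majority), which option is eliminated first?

Fay

Round 1: Hira 3, Dana 3, Ben 2, Ana 1, Fay 0. Fay has the fewest and is eliminated.
Round 2: Hira 3, Dana 3, Ben 2, Ana 1. Ana has the fewest and is eliminated.
Round 3: Dana 4, Hira 3, Ben 2. Ben has the fewest and is eliminated.
Round 4: Hira 5, Dana 4. Hira has a majority.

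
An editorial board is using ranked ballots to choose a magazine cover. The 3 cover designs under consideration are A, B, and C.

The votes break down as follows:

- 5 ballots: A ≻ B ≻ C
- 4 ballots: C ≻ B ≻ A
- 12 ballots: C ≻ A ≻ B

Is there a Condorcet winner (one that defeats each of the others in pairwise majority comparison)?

Yes

Head-to-head results (21 voters total):
A vs B: A wins 17–4.
A vs C: C wins 16–5.
B vs C: C wins 16–5.
C beats each rival — A (16–5), B (16–5) — so C is the Condorcet winner.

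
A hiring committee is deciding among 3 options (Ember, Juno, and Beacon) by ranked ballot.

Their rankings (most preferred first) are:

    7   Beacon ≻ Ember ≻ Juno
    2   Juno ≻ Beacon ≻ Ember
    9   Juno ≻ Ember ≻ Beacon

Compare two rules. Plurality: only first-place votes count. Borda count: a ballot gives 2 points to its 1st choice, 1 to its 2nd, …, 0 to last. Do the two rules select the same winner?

Plurality first-place counts: Ember 0, Juno 11, Beacon 7 → Juno.
Borda totals: Ember 16, Juno 22, Beacon 16 → Juno.
The two rules agree on Juno.

Yes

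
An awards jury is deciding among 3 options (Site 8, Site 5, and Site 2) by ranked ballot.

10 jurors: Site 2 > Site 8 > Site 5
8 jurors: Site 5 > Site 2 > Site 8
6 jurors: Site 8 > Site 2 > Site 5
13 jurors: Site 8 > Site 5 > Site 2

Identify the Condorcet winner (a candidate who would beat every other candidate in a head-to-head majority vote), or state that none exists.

Site 8

Head-to-head results (37 voters total):
Site 8 vs Site 5: Site 8 wins 29–8.
Site 8 vs Site 2: Site 8 wins 19–18.
Site 5 vs Site 2: Site 5 wins 21–16.
Site 8 beats each rival — Site 5 (29–8), Site 2 (19–18) — so Site 8 is the Condorcet winner.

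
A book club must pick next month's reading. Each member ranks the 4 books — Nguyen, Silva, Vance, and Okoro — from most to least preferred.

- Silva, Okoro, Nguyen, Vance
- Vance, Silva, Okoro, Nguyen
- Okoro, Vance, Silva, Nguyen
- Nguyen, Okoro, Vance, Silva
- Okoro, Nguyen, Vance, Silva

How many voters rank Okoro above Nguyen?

4

Ballots ranking Okoro above Nguyen: 4.
Ballots ranking Nguyen above Okoro: 1.
So 4 of 5 voters prefer Okoro to Nguyen.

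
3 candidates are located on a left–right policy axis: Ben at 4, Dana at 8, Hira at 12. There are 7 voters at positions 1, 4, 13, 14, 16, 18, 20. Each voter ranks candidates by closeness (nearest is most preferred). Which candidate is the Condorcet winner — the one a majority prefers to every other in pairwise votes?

Hira

With single-peaked preferences on a line, the Condorcet winner is the candidate closest to the median voter.
The median voter (position 14) is closest to Hira at 12.
Check: Hira vs Ben — voters closer to Hira: 5 of 7.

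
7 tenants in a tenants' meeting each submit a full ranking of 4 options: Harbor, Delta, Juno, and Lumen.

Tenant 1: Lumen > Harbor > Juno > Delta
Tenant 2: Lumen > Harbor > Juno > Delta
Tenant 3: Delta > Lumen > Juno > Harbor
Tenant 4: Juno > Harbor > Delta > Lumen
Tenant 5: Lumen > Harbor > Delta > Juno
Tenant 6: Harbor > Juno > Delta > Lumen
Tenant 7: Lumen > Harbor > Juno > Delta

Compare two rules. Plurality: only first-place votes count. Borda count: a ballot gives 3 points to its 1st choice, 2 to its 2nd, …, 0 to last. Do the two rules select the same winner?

Yes

Plurality first-place counts: Harbor 1, Delta 1, Juno 1, Lumen 4 → Lumen.
Borda totals: Harbor 13, Delta 6, Juno 9, Lumen 14 → Lumen.
The two rules agree on Lumen.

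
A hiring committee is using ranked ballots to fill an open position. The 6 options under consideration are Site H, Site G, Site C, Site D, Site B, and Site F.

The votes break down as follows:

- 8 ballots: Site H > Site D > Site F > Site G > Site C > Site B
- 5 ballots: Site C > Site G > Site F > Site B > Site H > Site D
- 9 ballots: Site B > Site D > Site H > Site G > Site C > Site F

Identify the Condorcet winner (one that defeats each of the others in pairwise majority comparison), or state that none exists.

None — there is no Condorcet winner

Head-to-head results (22 voters total):
Site H vs Site G: Site H wins 17–5.
Site H vs Site C: Site H wins 17–5.
Site H vs Site D: Site H wins 13–9.
Site H vs Site B: Site B wins 14–8.
Site H vs Site F: Site H wins 17–5.
Site G vs Site C: Site G wins 17–5.
Site G vs Site D: Site D wins 17–5.
Site G vs Site B: Site G wins 13–9.
Site G vs Site F: Site G wins 14–8.
Site C vs Site D: Site D wins 17–5.
Site C vs Site B: Site C wins 13–9.
Site C vs Site F: Site C wins 14–8.
Site D vs Site B: Site B wins 14–8.
Site D vs Site F: Site D wins 17–5.
Site B vs Site F: Site F wins 13–9.
No candidate beats all others: Site H beats Site G beats Site B beats Site H, a majority cycle.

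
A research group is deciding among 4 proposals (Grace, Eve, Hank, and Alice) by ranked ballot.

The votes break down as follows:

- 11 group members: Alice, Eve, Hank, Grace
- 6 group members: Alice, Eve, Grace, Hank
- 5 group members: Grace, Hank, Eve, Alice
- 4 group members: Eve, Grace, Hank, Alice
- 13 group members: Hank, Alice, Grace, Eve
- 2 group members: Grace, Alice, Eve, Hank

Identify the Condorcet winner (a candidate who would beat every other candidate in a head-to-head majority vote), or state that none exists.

Head-to-head results (41 voters total):
Grace vs Eve: Eve wins 21–20.
Grace vs Hank: Hank wins 24–17.
Grace vs Alice: Alice wins 30–11.
Eve vs Hank: Eve wins 23–18.
Eve vs Alice: Alice wins 32–9.
Hank vs Alice: Hank wins 22–19.
No candidate beats all others: Eve beats Hank beats Alice beats Eve, a majority cycle.

There is no Condorcet winner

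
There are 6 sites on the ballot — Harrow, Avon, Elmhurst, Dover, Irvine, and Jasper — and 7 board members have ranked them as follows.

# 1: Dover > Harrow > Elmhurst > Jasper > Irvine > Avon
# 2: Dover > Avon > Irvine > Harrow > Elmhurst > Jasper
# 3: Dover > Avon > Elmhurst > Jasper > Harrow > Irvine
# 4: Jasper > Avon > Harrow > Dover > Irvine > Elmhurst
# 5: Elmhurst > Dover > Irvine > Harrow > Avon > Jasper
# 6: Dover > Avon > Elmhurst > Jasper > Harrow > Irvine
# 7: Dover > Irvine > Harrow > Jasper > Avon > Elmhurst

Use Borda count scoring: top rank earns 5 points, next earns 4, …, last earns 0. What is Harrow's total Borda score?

Borda scores:
  Harrow: 4 + 2 + 1 + 3 + 2 + 1 + 3 = 16
  Avon: 0 + 4 + 4 + 4 + 1 + 4 + 1 = 18
  Elmhurst: 3 + 1 + 3 + 0 + 5 + 3 + 0 = 15
  Dover: 5 + 5 + 5 + 2 + 4 + 5 + 5 = 31
  Irvine: 1 + 3 + 0 + 1 + 3 + 0 + 4 = 12
  Jasper: 2 + 0 + 2 + 5 + 0 + 2 + 2 = 13

16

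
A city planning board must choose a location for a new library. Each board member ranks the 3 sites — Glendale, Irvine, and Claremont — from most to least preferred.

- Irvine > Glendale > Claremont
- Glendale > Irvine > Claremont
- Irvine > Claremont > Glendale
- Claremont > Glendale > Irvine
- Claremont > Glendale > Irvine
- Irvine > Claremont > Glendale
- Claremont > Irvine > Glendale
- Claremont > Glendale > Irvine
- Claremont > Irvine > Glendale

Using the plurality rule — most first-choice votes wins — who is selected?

Claremont

First-place vote totals:
  Glendale: 1
  Irvine: 3
  Claremont: 5
Claremont has the most first-place votes.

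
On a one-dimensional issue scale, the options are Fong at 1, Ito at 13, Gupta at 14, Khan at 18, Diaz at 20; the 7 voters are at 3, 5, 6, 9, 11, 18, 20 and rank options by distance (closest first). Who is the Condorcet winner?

Ito

With single-peaked preferences on a line, the Condorcet winner is the candidate closest to the median voter.
The median voter (position 9) is closest to Ito at 13.
Check: Ito vs Khan — voters closer to Ito: 5 of 7.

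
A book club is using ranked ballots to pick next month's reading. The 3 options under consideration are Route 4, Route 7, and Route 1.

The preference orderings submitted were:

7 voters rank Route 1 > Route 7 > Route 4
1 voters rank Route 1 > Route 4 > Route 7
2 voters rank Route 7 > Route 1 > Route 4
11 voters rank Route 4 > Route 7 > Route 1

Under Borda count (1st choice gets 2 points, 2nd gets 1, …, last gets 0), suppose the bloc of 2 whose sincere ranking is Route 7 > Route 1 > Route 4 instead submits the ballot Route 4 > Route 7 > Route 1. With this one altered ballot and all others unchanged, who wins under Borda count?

Route 4

Borda totals with the altered ballot: Route 4 27, Route 7 20, Route 1 16.
The winner is unchanged: still Route 4.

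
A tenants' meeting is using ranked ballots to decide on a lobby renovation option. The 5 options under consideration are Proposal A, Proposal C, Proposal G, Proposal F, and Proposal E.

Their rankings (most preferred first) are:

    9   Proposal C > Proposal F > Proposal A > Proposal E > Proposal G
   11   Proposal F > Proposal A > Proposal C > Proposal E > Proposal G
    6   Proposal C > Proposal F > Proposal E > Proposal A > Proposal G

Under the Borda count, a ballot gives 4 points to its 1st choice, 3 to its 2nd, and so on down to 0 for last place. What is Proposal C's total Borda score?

Borda scores:
  Proposal A: 9·2 + 11·3 + 6·1 = 57
  Proposal C: 9·4 + 11·2 + 6·4 = 82
  Proposal G: 9·0 + 11·0 + 6·0 = 0
  Proposal F: 9·3 + 11·4 + 6·3 = 89
  Proposal E: 9·1 + 11·1 + 6·2 = 32

82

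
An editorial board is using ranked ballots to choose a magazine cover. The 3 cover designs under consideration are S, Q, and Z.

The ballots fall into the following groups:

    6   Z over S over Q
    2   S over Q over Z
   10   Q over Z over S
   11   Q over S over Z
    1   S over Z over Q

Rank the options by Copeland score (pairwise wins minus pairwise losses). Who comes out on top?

Pairwise results:
  S vs Q: Q wins 21–9.
  S vs Z: Z wins 16–14.
  Q vs Z: Q wins 23–7.
Copeland scores (wins − losses):
  S: 0 − 2 = -2
  Q: 2 − 0 = 2
  Z: 1 − 1 = 0
Q has the best Copeland score.

Q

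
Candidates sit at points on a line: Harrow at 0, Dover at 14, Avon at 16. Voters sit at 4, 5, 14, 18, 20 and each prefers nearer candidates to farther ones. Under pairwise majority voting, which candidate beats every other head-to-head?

Dover

With single-peaked preferences on a line, the Condorcet winner is the candidate closest to the median voter.
The median voter (position 14) is closest to Dover at 14.
Check: Dover vs Harrow — voters closer to Dover: 3 of 5.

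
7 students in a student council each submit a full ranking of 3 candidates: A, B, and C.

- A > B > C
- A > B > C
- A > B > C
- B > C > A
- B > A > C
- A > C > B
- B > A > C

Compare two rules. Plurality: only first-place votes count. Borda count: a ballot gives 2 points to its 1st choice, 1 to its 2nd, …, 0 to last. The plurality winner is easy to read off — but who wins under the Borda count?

Plurality first-place counts: A 4, B 3, C 0 → A.
Borda totals: A 10, B 9, C 2 → A.

A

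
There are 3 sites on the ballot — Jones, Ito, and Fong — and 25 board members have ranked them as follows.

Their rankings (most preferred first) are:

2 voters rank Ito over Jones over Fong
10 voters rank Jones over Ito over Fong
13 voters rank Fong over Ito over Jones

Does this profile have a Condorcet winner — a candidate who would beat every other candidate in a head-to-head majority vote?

Yes

Head-to-head results (25 voters total):
Jones vs Ito: Ito wins 15–10.
Jones vs Fong: Fong wins 13–12.
Ito vs Fong: Fong wins 13–12.
Fong beats each rival — Jones (13–12), Ito (13–12) — so Fong is the Condorcet winner.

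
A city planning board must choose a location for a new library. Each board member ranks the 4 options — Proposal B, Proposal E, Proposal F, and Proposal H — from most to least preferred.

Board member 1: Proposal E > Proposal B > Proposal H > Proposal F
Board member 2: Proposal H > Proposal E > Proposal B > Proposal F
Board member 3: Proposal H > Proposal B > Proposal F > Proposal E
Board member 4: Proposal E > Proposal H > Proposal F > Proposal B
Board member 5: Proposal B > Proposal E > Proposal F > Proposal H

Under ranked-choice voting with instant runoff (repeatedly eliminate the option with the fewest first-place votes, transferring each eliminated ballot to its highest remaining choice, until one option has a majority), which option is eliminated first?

Round 1: Proposal E 2, Proposal H 2, Proposal B 1, Proposal F 0. Proposal F has the fewest and is eliminated.
Round 2: Proposal E 2, Proposal H 2, Proposal B 1. Proposal B has the fewest and is eliminated.
Round 3: Proposal E 3, Proposal H 2. Proposal E has a majority.

Proposal F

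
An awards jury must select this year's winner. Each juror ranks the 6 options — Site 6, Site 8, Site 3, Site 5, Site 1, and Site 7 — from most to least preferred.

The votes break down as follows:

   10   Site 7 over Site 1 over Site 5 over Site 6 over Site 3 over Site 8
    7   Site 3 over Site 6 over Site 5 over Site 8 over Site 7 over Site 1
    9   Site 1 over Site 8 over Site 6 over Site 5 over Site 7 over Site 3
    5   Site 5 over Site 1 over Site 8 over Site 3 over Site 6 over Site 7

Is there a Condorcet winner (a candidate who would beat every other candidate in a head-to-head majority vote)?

No

Head-to-head results (31 voters total):
Site 6 vs Site 8: Site 6 wins 17–14.
Site 6 vs Site 3: Site 6 wins 19–12.
Site 6 vs Site 5: Site 6 wins 16–15.
Site 6 vs Site 1: Site 1 wins 24–7.
Site 6 vs Site 7: Site 6 wins 21–10.
Site 8 vs Site 3: Site 3 wins 17–14.
Site 8 vs Site 5: Site 5 wins 22–9.
Site 8 vs Site 1: Site 1 wins 24–7.
Site 8 vs Site 7: Site 8 wins 21–10.
Site 3 vs Site 5: Site 5 wins 24–7.
Site 3 vs Site 1: Site 1 wins 24–7.
Site 3 vs Site 7: Site 7 wins 19–12.
Site 5 vs Site 1: Site 1 wins 19–12.
Site 5 vs Site 7: Site 5 wins 21–10.
Site 1 vs Site 7: Site 7 wins 17–14.
No candidate beats all others: Site 6 beats Site 7 beats Site 1 beats Site 6, a majority cycle.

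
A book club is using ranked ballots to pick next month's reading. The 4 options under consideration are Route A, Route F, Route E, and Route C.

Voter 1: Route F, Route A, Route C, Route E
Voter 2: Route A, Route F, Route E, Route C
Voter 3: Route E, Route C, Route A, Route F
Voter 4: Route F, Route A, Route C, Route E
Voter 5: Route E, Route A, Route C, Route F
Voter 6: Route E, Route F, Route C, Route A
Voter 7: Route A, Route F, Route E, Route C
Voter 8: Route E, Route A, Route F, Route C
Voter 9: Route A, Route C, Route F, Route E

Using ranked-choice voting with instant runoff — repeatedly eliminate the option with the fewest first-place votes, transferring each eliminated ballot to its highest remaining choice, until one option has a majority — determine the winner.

Round 1: Route E 4, Route A 3, Route F 2, Route C 0. Route C has the fewest and is eliminated.
Round 2: Route E 4, Route A 3, Route F 2. Route F has the fewest and is eliminated.
Round 3: Route A 5, Route E 4. Route A has a majority.

Route A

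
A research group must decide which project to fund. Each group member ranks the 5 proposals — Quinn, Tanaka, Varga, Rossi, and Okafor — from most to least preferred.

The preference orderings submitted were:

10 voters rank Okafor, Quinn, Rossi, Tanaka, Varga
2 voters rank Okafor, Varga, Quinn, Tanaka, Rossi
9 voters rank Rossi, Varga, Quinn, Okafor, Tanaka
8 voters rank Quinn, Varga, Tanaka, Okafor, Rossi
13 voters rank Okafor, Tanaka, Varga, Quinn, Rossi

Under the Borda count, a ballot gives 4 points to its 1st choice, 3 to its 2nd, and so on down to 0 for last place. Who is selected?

Okafor

Borda scores:
  Quinn: 10·3 + 2·2 + 9·2 + 8·4 + 13·1 = 97
  Tanaka: 10·1 + 2·1 + 9·0 + 8·2 + 13·3 = 67
  Varga: 10·0 + 2·3 + 9·3 + 8·3 + 13·2 = 83
  Rossi: 10·2 + 2·0 + 9·4 + 8·0 + 13·0 = 56
  Okafor: 10·4 + 2·4 + 9·1 + 8·1 + 13·4 = 117
Okafor has the highest total.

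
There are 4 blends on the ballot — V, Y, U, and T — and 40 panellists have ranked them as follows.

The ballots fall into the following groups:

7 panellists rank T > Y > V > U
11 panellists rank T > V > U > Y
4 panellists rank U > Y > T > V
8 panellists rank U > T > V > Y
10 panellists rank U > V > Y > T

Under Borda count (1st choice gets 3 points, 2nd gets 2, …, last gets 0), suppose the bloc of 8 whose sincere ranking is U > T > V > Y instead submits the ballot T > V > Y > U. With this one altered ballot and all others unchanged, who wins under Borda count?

Borda totals with the altered ballot: V 65, Y 40, U 53, T 82.
The switch changes the winner from U to T.

T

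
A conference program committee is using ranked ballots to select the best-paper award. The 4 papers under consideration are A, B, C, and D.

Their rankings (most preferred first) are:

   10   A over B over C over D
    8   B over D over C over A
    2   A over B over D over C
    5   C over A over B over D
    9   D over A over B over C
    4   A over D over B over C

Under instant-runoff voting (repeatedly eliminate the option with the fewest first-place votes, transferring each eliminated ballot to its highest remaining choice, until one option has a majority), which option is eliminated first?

C

Round 1: A 16, D 9, B 8, C 5. C has the fewest and is eliminated.
Round 2: A 21, D 9, B 8. A has a majority.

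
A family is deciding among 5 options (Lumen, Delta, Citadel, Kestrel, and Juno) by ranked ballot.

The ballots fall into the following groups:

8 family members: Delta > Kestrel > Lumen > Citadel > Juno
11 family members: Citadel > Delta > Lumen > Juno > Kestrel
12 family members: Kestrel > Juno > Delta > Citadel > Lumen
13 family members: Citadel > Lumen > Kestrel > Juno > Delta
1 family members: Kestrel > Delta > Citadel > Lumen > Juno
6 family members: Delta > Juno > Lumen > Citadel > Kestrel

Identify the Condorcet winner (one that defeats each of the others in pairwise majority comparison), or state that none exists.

Head-to-head results (51 voters total):
Lumen vs Delta: Delta wins 38–13.
Lumen vs Citadel: Citadel wins 37–14.
Lumen vs Kestrel: Lumen wins 30–21.
Lumen vs Juno: Lumen wins 33–18.
Delta vs Citadel: Delta wins 27–24.
Delta vs Kestrel: Kestrel wins 26–25.
Delta vs Juno: Delta wins 26–25.
Citadel vs Kestrel: Citadel wins 30–21.
Citadel vs Juno: Citadel wins 33–18.
Kestrel vs Juno: Kestrel wins 34–17.
No candidate beats all others: Lumen beats Kestrel beats Delta beats Lumen, a majority cycle.

None — there is no Condorcet winner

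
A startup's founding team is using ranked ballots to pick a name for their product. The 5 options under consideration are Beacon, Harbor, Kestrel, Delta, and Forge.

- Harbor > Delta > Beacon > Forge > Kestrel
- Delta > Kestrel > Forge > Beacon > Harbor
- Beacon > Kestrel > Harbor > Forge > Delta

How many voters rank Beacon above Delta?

Ballots ranking Beacon above Delta: 1.
Ballots ranking Delta above Beacon: 2.
So 1 of 3 voters prefer Beacon to Delta.

1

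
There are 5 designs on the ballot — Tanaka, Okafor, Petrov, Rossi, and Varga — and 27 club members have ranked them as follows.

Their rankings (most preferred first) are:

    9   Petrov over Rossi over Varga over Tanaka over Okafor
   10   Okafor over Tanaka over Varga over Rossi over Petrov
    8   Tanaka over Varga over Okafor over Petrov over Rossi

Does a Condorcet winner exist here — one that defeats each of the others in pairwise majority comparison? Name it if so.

Head-to-head results (27 voters total):
Tanaka vs Okafor: Tanaka wins 17–10.
Tanaka vs Petrov: Tanaka wins 18–9.
Tanaka vs Rossi: Tanaka wins 18–9.
Tanaka vs Varga: Tanaka wins 18–9.
Okafor vs Petrov: Okafor wins 18–9.
Okafor vs Rossi: Okafor wins 18–9.
Okafor vs Varga: Varga wins 17–10.
Petrov vs Rossi: Petrov wins 17–10.
Petrov vs Varga: Varga wins 18–9.
Rossi vs Varga: Varga wins 18–9.
Tanaka beats each rival — Okafor (17–10), Petrov (18–9), Rossi (18–9), Varga (18–9) — so Tanaka is the Condorcet winner.

Tanaka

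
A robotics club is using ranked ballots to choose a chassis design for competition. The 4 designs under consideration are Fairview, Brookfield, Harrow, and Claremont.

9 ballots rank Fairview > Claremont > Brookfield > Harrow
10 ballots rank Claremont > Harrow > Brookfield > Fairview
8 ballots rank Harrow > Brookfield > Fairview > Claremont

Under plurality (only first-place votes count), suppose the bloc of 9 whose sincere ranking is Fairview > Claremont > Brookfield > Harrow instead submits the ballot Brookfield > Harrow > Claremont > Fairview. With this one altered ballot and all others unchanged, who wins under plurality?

Claremont

First-place totals with the altered ballot: Fairview 0, Brookfield 9, Harrow 8, Claremont 10.
The winner is unchanged: still Claremont.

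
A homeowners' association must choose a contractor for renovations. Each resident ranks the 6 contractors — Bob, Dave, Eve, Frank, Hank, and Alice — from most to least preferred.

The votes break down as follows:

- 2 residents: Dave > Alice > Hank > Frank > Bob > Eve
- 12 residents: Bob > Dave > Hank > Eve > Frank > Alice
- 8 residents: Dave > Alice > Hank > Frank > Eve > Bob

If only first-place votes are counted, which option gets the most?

First-place vote totals:
  Bob: 12
  Dave: 10
  Eve: 0
  Frank: 0
  Hank: 0
  Alice: 0
Bob has the most first-place votes.

Bob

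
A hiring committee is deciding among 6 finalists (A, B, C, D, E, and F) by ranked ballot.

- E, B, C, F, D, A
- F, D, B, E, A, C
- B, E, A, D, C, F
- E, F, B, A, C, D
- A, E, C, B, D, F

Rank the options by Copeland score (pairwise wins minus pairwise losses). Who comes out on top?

Pairwise results:
  A vs B: B wins 4–1.
  A vs C: A wins 4–1.
  A vs D: A wins 3–2.
  A vs E: E wins 4–1.
  A vs F: F wins 3–2.
  B vs C: B wins 4–1.
  B vs D: B wins 4–1.
  B vs E: E wins 3–2.
  B vs F: B wins 3–2.
  C vs D: C wins 3–2.
  C vs E: E wins 5–0.
  C vs F: C wins 3–2.
  D vs E: E wins 4–1.
  D vs F: F wins 3–2.
  E vs F: E wins 4–1.
Copeland scores (wins − losses):
  A: 2 − 3 = -1
  B: 4 − 1 = 3
  C: 2 − 3 = -1
  D: 0 − 5 = -5
  E: 5 − 0 = 5
  F: 2 − 3 = -1
E has the best Copeland score.

E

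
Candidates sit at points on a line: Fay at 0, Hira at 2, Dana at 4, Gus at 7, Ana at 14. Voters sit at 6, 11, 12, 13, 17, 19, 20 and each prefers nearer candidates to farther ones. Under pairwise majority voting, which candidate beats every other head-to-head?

Ana

With single-peaked preferences on a line, the Condorcet winner is the candidate closest to the median voter.
The median voter (position 13) is closest to Ana at 14.
Check: Ana vs Dana — voters closer to Ana: 6 of 7.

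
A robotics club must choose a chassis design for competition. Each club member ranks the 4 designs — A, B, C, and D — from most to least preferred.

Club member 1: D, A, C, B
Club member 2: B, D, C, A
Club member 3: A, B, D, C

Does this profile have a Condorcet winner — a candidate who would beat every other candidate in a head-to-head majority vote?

Head-to-head results (3 voters total):
A vs B: A wins 2–1.
A vs C: A wins 2–1.
A vs D: D wins 2–1.
B vs C: B wins 2–1.
B vs D: B wins 2–1.
C vs D: D wins 3–0.
No candidate beats all others: A beats B beats D beats A, a majority cycle.

No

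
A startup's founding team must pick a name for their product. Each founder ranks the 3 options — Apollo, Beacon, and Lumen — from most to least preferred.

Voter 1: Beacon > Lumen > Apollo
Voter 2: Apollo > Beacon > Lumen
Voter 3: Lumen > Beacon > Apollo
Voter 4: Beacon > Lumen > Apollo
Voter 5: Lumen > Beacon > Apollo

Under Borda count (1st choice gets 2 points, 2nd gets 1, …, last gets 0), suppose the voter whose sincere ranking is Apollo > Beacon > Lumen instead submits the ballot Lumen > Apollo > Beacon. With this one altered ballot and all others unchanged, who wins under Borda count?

Lumen

Borda totals with the altered ballot: Apollo 1, Beacon 6, Lumen 8.
The switch changes the winner from Beacon to Lumen.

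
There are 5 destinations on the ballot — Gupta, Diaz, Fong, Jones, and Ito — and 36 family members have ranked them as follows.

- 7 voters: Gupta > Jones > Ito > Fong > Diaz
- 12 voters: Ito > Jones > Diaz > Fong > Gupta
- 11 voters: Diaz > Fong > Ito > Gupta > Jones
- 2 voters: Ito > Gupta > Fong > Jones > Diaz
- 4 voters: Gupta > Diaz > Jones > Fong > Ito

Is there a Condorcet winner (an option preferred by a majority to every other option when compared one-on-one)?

Head-to-head results (36 voters total):
Gupta vs Diaz: Diaz wins 23–13.
Gupta vs Fong: Fong wins 23–13.
Gupta vs Jones: Gupta wins 24–12.
Gupta vs Ito: Ito wins 25–11.
Diaz vs Fong: Diaz wins 27–9.
Diaz vs Jones: Jones wins 21–15.
Diaz vs Ito: Ito wins 21–15.
Fong vs Jones: Jones wins 23–13.
Fong vs Ito: Ito wins 21–15.
Jones vs Ito: Ito wins 25–11.
Ito beats each rival — Gupta (25–11), Diaz (21–15), Fong (21–15), Jones (25–11) — so Ito is the Condorcet winner.

Yes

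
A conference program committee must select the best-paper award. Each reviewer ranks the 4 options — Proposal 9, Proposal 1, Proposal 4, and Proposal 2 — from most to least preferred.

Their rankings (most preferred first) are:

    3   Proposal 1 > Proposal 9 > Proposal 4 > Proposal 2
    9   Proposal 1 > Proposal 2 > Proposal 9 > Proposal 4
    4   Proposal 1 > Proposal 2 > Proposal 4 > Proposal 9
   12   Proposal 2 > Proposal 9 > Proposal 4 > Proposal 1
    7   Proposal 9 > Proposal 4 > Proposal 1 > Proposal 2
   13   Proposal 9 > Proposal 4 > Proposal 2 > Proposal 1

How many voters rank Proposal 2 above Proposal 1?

25

Ballots ranking Proposal 2 above Proposal 1: 12+13 = 25.
Ballots ranking Proposal 1 above Proposal 2: 3+9+4+7 = 23.
So 25 of 48 voters prefer Proposal 2 to Proposal 1.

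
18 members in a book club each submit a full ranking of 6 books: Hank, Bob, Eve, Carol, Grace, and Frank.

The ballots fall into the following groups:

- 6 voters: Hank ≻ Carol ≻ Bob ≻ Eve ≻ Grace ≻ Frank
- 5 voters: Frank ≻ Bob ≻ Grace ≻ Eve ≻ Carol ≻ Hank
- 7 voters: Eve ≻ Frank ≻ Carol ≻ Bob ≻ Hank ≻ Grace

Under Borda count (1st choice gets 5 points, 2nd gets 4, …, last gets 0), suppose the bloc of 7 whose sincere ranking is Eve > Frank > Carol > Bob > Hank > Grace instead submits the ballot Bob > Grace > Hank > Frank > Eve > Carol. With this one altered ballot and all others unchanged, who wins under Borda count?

Borda totals with the altered ballot: Hank 51, Bob 73, Eve 29, Carol 29, Grace 49, Frank 39.
The switch changes the winner from Eve to Bob.

Bob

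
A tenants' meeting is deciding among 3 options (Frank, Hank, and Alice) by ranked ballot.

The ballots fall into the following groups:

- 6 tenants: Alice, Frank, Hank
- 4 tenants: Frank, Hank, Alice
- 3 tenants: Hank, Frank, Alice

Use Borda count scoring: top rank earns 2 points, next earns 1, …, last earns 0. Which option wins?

Borda scores:
  Frank: 6·1 + 4·2 + 3·1 = 17
  Hank: 6·0 + 4·1 + 3·2 = 10
  Alice: 6·2 + 4·0 + 3·0 = 12
Frank has the highest total.

Frank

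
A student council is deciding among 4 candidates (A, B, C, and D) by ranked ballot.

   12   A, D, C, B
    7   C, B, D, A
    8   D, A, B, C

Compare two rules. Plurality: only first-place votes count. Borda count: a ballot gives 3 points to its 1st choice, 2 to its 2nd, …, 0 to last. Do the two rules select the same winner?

No

Plurality first-place counts: A 12, B 0, C 7, D 8 → A.
Borda totals: A 52, B 22, C 33, D 55 → D.
The two rules disagree: plurality picks A, Borda picks D.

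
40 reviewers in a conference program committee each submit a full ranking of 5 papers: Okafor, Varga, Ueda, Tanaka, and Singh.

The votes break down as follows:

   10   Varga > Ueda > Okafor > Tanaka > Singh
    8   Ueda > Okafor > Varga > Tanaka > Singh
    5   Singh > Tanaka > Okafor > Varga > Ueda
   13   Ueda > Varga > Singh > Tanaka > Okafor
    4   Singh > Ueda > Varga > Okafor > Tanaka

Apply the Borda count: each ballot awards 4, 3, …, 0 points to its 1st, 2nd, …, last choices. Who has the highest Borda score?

Ueda

Borda scores:
  Okafor: 10·2 + 8·3 + 5·2 + 13·0 + 4·1 = 58
  Varga: 10·4 + 8·2 + 5·1 + 13·3 + 4·2 = 108
  Ueda: 10·3 + 8·4 + 5·0 + 13·4 + 4·3 = 126
  Tanaka: 10·1 + 8·1 + 5·3 + 13·1 + 4·0 = 46
  Singh: 10·0 + 8·0 + 5·4 + 13·2 + 4·4 = 62
Ueda has the highest total.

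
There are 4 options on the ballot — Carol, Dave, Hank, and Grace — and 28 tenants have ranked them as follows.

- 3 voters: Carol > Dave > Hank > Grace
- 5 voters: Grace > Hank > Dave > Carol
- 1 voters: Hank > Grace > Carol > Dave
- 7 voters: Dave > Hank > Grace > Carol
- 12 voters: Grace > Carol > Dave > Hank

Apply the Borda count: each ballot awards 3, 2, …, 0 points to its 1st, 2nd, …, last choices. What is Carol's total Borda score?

34

Borda scores:
  Carol: 3·3 + 5·0 + 1 + 7·0 + 12·2 = 34
  Dave: 3·2 + 5·1 + 0 + 7·3 + 12·1 = 44
  Hank: 3·1 + 5·2 + 3 + 7·2 + 12·0 = 30
  Grace: 3·0 + 5·3 + 2 + 7·1 + 12·3 = 60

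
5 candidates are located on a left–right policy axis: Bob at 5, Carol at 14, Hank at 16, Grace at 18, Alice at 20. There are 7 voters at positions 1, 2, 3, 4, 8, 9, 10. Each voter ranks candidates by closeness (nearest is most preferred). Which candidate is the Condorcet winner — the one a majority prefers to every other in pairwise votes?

Bob

With single-peaked preferences on a line, the Condorcet winner is the candidate closest to the median voter.
The median voter (position 4) is closest to Bob at 5.
Check: Bob vs Hank — voters closer to Bob: 7 of 7.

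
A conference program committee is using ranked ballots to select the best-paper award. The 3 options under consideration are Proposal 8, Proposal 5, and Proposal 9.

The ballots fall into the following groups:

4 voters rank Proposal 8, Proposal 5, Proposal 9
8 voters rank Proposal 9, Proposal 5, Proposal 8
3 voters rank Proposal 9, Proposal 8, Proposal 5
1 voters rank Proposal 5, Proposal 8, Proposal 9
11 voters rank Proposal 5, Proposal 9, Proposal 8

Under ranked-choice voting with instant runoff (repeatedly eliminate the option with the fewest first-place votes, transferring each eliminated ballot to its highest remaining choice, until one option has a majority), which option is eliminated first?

Proposal 8

Round 1: Proposal 5 12, Proposal 9 11, Proposal 8 4. Proposal 8 has the fewest and is eliminated.
Round 2: Proposal 5 16, Proposal 9 11. Proposal 5 has a majority.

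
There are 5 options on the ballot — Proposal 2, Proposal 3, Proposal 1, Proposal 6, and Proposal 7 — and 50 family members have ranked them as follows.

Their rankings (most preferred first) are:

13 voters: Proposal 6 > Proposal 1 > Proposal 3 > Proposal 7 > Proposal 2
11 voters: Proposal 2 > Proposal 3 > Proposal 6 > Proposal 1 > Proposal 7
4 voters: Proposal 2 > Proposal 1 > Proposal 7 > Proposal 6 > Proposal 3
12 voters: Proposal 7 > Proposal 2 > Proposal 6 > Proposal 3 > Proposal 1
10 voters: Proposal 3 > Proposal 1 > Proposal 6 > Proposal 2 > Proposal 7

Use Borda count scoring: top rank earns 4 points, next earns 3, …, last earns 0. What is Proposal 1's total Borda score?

92

Borda scores:
  Proposal 2: 13·0 + 11·4 + 4·4 + 12·3 + 10·1 = 106
  Proposal 3: 13·2 + 11·3 + 4·0 + 12·1 + 10·4 = 111
  Proposal 1: 13·3 + 11·1 + 4·3 + 12·0 + 10·3 = 92
  Proposal 6: 13·4 + 11·2 + 4·1 + 12·2 + 10·2 = 122
  Proposal 7: 13·1 + 11·0 + 4·2 + 12·4 + 10·0 = 69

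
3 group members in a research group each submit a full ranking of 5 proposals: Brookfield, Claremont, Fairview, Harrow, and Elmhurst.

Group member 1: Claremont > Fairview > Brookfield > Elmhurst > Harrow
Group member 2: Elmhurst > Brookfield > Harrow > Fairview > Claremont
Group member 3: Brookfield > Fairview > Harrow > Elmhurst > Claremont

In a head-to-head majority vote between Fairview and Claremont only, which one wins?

Ballots ranking Fairview above Claremont: 2.
Ballots ranking Claremont above Fairview: 1.
Fairview wins the head-to-head, 2–1.

Fairview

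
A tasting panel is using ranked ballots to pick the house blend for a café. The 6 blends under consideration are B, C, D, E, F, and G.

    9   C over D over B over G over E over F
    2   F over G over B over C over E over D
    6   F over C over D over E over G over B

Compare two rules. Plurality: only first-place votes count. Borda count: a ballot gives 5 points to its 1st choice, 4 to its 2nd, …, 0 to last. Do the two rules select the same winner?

Plurality first-place counts: B 0, C 9, D 0, E 0, F 8, G 0 → C.
Borda totals: B 33, C 73, D 54, E 23, F 40, G 32 → C.
The two rules agree on C.

Yes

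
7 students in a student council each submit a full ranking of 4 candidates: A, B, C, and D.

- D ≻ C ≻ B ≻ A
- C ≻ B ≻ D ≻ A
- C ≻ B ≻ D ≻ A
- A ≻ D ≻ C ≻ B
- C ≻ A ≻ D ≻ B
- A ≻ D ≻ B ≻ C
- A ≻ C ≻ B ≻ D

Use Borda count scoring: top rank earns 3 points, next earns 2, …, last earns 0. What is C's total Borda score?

14

Borda scores:
  A: 0 + 0 + 0 + 3 + 2 + 3 + 3 = 11
  B: 1 + 2 + 2 + 0 + 0 + 1 + 1 = 7
  C: 2 + 3 + 3 + 1 + 3 + 0 + 2 = 14
  D: 3 + 1 + 1 + 2 + 1 + 2 + 0 = 10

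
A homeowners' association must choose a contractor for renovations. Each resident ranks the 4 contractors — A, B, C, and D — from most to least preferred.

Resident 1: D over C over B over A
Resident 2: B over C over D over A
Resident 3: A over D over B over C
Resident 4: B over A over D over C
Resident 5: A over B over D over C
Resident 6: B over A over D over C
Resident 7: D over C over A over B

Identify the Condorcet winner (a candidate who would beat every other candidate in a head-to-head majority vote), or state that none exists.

Head-to-head results (7 voters total):
A vs B: B wins 4–3.
A vs C: A wins 4–3.
A vs D: A wins 4–3.
B vs C: B wins 5–2.
B vs D: B wins 4–3.
C vs D: D wins 6–1.
B beats each rival — A (4–3), C (5–2), D (4–3) — so B is the Condorcet winner.

B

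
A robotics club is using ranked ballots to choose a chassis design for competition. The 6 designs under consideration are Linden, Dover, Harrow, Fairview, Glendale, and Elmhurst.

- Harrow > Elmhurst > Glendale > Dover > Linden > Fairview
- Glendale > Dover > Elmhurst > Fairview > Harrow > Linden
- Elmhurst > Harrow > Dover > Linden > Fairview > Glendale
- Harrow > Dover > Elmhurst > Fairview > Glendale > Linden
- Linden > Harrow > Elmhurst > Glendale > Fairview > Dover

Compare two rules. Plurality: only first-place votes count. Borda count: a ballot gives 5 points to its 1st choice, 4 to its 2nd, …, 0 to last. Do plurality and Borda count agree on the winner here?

Plurality first-place counts: Linden 1, Dover 0, Harrow 2, Fairview 0, Glendale 1, Elmhurst 1 → Harrow.
Borda totals: Linden 8, Dover 13, Harrow 19, Fairview 6, Glendale 11, Elmhurst 18 → Harrow.
The two rules agree on Harrow.

Yes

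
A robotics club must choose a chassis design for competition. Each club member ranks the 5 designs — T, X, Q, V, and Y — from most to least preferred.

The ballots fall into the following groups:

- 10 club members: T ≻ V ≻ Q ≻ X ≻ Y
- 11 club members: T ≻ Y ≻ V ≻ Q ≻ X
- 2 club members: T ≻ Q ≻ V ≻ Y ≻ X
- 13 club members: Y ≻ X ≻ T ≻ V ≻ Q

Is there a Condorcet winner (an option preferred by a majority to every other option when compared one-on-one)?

Yes

Head-to-head results (36 voters total):
T vs X: T wins 23–13.
T vs Q: T wins 36–0.
T vs V: T wins 36–0.
T vs Y: T wins 23–13.
X vs Q: Q wins 23–13.
X vs V: V wins 23–13.
X vs Y: Y wins 26–10.
Q vs V: V wins 34–2.
Q vs Y: Y wins 24–12.
V vs Y: Y wins 24–12.
T beats each rival — X (23–13), Q (36–0), V (36–0), Y (23–13) — so T is the Condorcet winner.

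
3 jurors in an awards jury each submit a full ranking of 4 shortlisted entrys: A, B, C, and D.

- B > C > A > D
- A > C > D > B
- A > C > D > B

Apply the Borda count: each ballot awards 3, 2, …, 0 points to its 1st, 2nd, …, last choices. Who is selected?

Borda scores:
  A: 1 + 3 + 3 = 7
  B: 3 + 0 + 0 = 3
  C: 2 + 2 + 2 = 6
  D: 0 + 1 + 1 = 2
A has the highest total.

A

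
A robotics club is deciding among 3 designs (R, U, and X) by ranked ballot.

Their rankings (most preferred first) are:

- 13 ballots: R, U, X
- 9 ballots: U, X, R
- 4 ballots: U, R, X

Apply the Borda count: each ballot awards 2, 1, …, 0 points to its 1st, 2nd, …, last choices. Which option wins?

U

Borda scores:
  R: 13·2 + 9·0 + 4·1 = 30
  U: 13·1 + 9·2 + 4·2 = 39
  X: 13·0 + 9·1 + 4·0 = 9
U has the highest total.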